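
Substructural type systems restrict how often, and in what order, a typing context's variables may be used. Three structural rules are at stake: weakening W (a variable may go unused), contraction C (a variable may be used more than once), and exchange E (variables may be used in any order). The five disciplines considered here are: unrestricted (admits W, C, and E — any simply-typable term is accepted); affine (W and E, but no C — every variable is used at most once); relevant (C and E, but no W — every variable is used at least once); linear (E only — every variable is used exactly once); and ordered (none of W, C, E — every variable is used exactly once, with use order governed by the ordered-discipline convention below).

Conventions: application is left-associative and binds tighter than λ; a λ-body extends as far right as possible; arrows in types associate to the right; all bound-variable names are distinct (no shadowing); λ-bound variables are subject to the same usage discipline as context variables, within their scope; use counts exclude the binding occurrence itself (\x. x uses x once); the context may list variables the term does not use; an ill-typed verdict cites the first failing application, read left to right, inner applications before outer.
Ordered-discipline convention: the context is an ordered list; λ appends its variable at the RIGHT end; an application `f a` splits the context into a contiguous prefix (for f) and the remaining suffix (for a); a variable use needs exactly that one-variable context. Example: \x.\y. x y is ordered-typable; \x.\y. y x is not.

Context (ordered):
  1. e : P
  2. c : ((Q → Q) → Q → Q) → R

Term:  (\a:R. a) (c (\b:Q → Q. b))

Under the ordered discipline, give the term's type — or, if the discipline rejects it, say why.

not well-typed under ordered — e left unused
variable uses: e: 0; c: 1; a (λ-bound): 1; b (λ-bound): 1
left-to-right use order: a, c, b
typing: well-typed — term : R
all disciplines: ordered ✗ | linear ✗ | affine ✓ | relevant ✗ | unrestricted ✓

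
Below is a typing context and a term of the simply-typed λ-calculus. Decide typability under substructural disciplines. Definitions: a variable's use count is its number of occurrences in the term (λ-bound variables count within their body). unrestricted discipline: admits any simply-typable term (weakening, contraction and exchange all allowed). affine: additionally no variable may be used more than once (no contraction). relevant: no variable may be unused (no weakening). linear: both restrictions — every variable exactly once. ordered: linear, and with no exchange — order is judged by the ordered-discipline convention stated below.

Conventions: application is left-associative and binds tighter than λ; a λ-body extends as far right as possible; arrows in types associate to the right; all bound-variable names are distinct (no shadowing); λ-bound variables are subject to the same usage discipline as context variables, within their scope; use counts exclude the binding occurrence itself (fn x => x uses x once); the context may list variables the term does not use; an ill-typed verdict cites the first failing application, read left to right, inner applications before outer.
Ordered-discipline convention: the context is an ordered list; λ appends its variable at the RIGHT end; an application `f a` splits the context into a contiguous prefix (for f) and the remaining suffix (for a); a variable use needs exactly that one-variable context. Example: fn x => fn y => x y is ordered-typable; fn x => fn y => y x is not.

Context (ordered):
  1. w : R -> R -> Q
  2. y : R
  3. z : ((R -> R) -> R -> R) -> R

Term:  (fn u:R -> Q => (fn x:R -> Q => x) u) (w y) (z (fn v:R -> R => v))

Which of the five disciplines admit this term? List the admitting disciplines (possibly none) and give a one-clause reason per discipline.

admitted in: ordered, linear, affine, relevant, unrestricted
use counts: w: 1×, y: 1×, z: 1×, u (bound): 1×, x (bound): 1×, v (bound): 1×
order of uses: x, u, w, y, z, v
typing: ✓ — Q
ordered: ✓ — w, y, z, u, x, v once each; derivable with no W/C/E
linear: ✓ — w, y, z, u, x, v: one use apiece
affine: ✓ — at most one use each (w, y, z, u, x, v)
relevant: ✓ — w, y, z, u, x, v: all used, weakening unneeded
unrestricted: ✓ — typability at Q is all that's needed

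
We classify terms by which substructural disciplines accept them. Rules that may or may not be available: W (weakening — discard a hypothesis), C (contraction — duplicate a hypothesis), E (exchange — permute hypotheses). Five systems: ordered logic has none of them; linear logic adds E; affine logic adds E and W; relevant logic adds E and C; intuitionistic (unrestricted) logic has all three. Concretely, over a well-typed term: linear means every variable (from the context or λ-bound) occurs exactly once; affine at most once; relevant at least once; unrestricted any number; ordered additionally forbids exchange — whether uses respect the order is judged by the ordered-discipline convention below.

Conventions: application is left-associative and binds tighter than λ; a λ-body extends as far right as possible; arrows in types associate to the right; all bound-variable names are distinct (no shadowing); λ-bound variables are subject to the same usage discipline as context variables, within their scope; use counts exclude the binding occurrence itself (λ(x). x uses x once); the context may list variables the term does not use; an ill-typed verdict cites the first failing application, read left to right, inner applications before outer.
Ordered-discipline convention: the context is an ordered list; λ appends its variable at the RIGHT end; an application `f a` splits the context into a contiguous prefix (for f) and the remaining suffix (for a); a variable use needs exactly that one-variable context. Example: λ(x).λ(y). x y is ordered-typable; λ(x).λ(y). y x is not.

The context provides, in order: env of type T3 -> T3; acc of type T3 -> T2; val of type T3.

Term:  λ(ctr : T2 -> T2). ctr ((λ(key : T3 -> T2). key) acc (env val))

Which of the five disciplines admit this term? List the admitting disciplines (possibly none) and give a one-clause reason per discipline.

admitting disciplines: linear, affine, relevant, unrestricted
variable uses: env=1; acc=1; val=1; ctr (λ-bound)=1; key (λ-bound)=1
left-to-right use order: ctr, key, acc, env, val
typing: well-typed at (T2 -> T2) -> T2
ordered: ✗, use order ctr, key, acc, env, val needs exchange
linear: ✓, exactly-once usage across env, acc, val, ctr, key
affine: ✓, at most one use each (env, acc, val, ctr, key)
relevant: ✓, env, acc, val, ctr, key: all used, weakening unneeded
unrestricted: ✓, simply typable at (T2 -> T2) -> T2; W, C, E all held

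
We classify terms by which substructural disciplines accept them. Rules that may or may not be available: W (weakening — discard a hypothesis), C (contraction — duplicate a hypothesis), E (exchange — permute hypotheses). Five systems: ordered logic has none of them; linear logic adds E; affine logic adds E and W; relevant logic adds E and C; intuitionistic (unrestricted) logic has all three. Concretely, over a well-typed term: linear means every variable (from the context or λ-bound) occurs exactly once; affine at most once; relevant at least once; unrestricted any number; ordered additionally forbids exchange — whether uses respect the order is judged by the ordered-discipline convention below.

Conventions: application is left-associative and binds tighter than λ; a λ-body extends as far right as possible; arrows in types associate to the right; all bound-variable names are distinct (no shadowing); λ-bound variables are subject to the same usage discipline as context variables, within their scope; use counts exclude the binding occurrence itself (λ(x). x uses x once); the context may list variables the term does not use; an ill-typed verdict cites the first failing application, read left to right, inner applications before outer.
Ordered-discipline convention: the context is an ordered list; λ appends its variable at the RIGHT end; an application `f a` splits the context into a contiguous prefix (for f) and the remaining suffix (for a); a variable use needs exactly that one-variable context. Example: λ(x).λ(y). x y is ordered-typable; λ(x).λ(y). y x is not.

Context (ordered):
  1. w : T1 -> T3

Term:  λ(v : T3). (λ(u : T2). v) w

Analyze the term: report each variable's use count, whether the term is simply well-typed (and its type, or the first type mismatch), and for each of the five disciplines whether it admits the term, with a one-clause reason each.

use counts: w: 1×, v (λ-bound): 1×, u (λ-bound): 0×
order of uses: v, w
typing: ill-typed: a function awaiting T2 gets T1 -> T3
ordered: ✗ — not simply typable
linear: ✗ — fails simple typing
affine: ✗ — a type mismatch blocks all five
relevant: ✗ — the type mismatch rejects it
unrestricted: ✗ — not simply typable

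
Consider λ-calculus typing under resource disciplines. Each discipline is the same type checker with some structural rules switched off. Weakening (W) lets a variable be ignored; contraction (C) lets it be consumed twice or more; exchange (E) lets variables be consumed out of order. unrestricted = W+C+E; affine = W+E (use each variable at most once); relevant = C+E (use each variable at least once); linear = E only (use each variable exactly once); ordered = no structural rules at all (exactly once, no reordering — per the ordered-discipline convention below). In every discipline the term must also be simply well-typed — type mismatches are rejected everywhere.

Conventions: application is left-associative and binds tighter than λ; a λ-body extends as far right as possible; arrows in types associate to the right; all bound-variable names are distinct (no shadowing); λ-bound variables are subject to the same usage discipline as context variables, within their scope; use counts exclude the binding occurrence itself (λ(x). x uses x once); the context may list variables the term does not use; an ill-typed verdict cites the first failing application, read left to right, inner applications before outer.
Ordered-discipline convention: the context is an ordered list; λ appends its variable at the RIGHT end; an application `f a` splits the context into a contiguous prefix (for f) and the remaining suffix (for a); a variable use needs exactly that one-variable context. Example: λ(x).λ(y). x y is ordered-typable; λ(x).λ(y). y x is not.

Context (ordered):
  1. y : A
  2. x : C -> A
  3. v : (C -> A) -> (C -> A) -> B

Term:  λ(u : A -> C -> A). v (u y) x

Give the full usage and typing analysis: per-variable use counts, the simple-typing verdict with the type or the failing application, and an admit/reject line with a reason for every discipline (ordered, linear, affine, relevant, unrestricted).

variable uses: y: 1; x: 1; v: 1; u (λ-bound): 1
uses in reading order: v, u, y, x
typing: ✓ — (A -> C -> A) -> B
ordered ✗ (needs exchange: uses follow v, u, y, x)
linear ✓ (single use per variable (y, x, v, u))
affine ✓ (none of y, x, v, u used more than once)
relevant ✓ (y, x, v, u: all used, weakening unneeded)
unrestricted ✓ (simply typable at (A -> C -> A) -> B; W, C, E all held)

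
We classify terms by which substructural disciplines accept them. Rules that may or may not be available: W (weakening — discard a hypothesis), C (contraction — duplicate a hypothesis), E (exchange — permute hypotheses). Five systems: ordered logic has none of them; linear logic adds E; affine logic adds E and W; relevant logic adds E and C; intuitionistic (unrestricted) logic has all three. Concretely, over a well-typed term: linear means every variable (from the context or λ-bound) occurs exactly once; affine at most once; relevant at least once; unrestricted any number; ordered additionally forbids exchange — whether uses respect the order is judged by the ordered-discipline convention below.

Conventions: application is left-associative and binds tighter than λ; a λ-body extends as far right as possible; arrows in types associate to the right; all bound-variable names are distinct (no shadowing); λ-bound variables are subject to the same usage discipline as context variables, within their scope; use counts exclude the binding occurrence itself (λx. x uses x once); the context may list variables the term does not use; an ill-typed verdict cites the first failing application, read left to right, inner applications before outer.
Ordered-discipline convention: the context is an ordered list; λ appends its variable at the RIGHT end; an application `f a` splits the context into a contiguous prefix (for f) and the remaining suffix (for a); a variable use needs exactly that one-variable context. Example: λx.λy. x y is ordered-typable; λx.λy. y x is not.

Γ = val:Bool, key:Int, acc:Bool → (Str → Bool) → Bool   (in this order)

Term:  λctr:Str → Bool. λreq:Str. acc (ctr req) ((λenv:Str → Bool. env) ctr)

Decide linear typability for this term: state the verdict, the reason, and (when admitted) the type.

no — needs contraction — ctr ×2; val, key never used (weakening)
usage: val=0, key=0, acc=1, ctr (bound)=2, req (bound)=1, env (bound)=1
order of uses: acc, ctr, req, env, ctr
typing: well-typed at (Str → Bool) → Str → Bool
all disciplines: ordered ✗ · linear ✗ · affine ✗ · relevant ✗ · unrestricted ✓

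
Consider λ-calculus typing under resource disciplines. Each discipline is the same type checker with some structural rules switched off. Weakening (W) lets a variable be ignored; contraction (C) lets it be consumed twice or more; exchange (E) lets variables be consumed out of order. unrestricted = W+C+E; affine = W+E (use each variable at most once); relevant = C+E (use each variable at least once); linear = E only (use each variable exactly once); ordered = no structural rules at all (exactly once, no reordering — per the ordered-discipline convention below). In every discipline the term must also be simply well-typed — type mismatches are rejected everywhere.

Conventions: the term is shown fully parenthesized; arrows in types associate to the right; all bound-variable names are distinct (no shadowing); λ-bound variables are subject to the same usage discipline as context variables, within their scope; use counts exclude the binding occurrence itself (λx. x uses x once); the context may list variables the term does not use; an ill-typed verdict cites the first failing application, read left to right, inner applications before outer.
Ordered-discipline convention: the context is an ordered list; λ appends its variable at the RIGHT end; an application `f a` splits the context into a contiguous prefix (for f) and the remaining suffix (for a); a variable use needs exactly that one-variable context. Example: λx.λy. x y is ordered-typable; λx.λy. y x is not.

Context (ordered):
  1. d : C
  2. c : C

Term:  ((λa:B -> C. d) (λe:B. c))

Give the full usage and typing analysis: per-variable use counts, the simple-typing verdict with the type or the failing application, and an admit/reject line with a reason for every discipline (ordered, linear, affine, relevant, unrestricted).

counts: d: 1; c: 1; a (λ-bound): 0; e (λ-bound): 0
left-to-right use order: d, c
typing: well-typed at C
ordered ✗ (unused: a, e — weakening required)
linear ✗ (unused: a, e — weakening required)
affine ✓ (d, c, a, e: no repeats, contraction unneeded)
relevant ✗ (unused: a, e — weakening required)
unrestricted ✓ (well-typed at C; no restrictions here)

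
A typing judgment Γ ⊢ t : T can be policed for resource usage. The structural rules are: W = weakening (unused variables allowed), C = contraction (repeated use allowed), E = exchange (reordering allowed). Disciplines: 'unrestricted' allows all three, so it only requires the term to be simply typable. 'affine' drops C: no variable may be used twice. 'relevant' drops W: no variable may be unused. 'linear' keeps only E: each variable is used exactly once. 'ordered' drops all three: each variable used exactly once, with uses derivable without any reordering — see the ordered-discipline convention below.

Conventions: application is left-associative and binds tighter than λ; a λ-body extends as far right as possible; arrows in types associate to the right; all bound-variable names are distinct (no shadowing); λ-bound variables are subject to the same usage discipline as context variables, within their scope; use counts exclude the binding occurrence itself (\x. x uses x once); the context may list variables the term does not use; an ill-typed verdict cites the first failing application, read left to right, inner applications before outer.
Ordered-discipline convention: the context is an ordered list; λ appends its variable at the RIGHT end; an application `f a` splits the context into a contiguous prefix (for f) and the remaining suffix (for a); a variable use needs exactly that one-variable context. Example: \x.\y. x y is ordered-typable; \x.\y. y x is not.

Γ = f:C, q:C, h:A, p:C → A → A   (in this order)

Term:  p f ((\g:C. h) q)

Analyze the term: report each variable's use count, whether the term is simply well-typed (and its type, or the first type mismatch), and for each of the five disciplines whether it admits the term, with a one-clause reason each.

counts: f ×1; q ×1; h ×1; p ×1; g [bound] ×0
left-to-right use order: p, f, h, q
typing: the term checks, with type A
ordered ✗ (g left unused)
linear ✗ (g left unused)
affine ✓ (at most one use each (f, q, h, p, g))
relevant ✗ (g left unused)
unrestricted ✓ (simply typable at A; W, C, E all held)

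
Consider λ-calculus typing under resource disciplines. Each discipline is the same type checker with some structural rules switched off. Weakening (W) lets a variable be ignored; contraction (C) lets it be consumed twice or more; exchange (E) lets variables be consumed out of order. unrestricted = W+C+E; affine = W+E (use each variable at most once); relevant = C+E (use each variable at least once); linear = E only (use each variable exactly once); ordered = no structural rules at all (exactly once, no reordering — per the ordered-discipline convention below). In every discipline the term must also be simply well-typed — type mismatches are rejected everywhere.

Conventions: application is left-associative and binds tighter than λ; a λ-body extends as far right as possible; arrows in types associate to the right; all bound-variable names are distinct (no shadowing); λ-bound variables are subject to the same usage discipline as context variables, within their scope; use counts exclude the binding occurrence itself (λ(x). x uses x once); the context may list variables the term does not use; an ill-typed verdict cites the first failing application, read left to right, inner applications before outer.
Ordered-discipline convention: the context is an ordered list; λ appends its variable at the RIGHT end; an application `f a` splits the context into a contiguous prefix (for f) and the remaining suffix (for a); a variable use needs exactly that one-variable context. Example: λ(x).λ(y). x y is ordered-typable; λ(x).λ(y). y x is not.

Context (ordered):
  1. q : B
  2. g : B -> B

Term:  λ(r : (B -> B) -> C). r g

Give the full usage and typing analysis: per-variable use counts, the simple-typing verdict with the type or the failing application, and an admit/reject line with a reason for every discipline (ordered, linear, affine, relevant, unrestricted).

counts: q: 0×, g: 1×, r [bound]: 1×
left-to-right use order: r, g
typing: well-typed at ((B -> B) -> C) -> C
ordered: ✗, unused: q — weakening required
linear: ✗, unused: q — weakening required
affine: ✓, none of q, g, r used more than once
relevant: ✗, unused: q — weakening required
unrestricted: ✓, simply typable at ((B -> B) -> C) -> C; W, C, E all held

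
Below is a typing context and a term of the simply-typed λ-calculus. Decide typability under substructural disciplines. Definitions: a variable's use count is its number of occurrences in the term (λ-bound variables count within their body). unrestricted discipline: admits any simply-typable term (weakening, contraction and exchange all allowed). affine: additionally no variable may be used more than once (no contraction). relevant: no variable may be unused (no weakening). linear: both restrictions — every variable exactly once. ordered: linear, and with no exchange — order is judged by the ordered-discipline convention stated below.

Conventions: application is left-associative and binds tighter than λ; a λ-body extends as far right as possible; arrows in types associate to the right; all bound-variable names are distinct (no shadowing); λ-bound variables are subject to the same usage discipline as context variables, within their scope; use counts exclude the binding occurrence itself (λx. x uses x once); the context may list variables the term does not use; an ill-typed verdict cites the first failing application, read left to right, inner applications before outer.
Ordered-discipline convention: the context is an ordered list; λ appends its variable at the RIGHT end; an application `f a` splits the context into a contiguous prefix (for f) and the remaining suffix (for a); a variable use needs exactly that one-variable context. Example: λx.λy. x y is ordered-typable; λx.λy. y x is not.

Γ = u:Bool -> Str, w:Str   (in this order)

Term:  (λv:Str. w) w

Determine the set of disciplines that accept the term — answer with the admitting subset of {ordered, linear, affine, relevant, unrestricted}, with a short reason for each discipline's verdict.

admitted by: unrestricted
usage: u=0; w=2; v [bound]=0
left-to-right use order: w, w
typing: well-typed — term : Str
ordered: ✗ — repeated use of w ×2; u, v left unused
linear: ✗ — repeated use of w ×2; u, v left unused
affine: ✗ — repeated use of w ×2
relevant: ✗ — u, v left unused
unrestricted: ✓ — simply typable at Str; W, C, E all held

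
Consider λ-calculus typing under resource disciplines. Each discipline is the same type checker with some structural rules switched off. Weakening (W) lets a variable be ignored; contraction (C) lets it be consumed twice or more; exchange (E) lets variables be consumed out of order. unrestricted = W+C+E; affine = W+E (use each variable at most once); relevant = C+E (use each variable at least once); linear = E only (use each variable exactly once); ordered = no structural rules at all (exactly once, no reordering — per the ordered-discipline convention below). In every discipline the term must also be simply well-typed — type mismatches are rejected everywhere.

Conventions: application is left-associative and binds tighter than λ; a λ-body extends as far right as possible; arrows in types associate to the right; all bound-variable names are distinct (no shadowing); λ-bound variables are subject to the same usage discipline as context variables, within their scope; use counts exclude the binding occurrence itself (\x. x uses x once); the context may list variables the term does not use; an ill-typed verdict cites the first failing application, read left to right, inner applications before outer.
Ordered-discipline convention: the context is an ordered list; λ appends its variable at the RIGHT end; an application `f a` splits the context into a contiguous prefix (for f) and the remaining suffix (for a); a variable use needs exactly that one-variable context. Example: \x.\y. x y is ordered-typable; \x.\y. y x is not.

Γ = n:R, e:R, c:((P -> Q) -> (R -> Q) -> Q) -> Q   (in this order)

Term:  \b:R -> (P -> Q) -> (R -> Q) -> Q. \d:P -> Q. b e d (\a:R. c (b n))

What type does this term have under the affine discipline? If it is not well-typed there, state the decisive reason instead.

not well-typed under affine — needs contraction — b ×2
use counts: n=1, e=1, c=1, b [bound]=2, d [bound]=1, a [bound]=0
use order (left to right): b, e, d, c, b, n
typing: well-typed at (R -> (P -> Q) -> (R -> Q) -> Q) -> (P -> Q) -> Q
across the five disciplines: ordered ✗, linear ✗, affine ✗, relevant ✗, unrestricted ✓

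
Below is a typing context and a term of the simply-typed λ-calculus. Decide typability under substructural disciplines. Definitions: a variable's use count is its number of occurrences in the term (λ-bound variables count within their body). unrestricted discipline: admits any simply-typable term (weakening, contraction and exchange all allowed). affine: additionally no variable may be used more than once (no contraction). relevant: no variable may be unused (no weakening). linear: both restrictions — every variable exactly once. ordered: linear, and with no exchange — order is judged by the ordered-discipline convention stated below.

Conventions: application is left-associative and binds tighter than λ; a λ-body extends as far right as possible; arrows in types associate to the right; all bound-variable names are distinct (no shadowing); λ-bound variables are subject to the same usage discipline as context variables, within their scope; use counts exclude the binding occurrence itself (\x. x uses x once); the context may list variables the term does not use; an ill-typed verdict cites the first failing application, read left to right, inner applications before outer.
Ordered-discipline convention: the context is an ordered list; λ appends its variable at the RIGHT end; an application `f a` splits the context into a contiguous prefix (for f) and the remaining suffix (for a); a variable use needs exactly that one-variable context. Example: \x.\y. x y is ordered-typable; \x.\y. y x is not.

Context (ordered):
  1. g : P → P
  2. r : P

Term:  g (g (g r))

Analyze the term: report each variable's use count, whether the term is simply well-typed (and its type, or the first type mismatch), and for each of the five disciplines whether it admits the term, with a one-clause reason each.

usage: g: 3; r: 1
use order (left to right): g, g, g, r
typing: well-typed — term : P
ordered: ✗ — uses contraction: g ×3
linear: ✗ — uses contraction: g ×3
affine: ✗ — uses contraction: g ×3
relevant: ✓ — g, r: all used, weakening unneeded
unrestricted: ✓ — type-checks (P) and nothing is barred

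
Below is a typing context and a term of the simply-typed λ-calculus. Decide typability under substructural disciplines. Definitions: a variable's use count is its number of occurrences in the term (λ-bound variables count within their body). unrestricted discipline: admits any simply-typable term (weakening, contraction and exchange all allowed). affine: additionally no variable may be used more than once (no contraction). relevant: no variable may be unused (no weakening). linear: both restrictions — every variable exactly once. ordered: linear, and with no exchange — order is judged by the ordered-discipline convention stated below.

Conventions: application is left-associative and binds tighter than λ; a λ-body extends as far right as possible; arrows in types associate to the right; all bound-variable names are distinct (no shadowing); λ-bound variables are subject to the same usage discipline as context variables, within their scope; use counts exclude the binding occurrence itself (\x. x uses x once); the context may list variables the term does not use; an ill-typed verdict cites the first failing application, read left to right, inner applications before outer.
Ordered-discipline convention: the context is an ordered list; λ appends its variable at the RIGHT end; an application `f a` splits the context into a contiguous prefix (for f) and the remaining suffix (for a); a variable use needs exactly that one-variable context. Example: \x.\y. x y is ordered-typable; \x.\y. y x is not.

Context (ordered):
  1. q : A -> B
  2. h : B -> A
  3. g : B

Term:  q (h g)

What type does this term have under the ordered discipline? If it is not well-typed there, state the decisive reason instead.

term : B
variable uses: q: 1×, h: 1×, g: 1×
use order (left to right): q, h, g
typing: the term checks, with type B
across the five disciplines: ordered ✓ | linear ✓ | affine ✓ | relevant ✓ | unrestricted ✓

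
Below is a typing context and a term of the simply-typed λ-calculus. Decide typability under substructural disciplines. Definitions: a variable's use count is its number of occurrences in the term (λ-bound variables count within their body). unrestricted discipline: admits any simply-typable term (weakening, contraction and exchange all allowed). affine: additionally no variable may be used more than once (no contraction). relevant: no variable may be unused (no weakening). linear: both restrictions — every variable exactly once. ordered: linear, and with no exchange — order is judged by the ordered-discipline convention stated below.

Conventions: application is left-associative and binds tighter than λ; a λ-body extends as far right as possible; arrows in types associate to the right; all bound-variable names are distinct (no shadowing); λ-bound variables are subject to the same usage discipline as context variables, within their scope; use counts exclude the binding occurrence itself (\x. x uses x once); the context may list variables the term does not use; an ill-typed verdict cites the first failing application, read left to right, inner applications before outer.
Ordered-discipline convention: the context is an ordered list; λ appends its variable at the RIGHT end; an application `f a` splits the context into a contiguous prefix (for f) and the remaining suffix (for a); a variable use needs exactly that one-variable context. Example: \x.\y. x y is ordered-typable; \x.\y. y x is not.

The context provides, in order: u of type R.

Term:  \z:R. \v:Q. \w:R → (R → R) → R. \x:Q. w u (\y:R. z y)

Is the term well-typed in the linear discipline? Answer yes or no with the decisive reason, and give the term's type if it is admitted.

no — the type mismatch rejects it
counts: u=1, z (bound)=1, v (bound)=0, w (bound)=1, x (bound)=0, y (bound)=1
left-to-right use order: w, u, z, y
typing: ill-typed: applying a non-function (R)
all disciplines: ordered ✗, linear ✗, affine ✗, relevant ✗, unrestricted ✗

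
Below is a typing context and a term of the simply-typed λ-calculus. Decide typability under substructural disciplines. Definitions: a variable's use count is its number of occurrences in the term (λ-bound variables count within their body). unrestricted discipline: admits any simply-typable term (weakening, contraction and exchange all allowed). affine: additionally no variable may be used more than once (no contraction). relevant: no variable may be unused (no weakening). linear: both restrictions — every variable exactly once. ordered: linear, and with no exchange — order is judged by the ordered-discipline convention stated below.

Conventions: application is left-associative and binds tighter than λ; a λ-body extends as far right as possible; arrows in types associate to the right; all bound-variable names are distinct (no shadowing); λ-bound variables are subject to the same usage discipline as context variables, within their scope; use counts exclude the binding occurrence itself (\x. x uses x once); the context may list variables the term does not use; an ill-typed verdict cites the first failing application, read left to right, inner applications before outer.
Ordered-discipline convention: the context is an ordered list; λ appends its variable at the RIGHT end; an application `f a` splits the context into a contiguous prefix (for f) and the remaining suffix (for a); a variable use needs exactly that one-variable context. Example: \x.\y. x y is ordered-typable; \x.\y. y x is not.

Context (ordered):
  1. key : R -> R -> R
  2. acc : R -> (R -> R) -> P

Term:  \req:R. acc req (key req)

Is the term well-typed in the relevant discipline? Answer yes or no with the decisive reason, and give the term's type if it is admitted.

yes — none of key, acc, req goes unused; term : R -> P
variable uses: key=1; acc=1; req (λ-bound)=2
use order (left to right): acc, req, key, req
typing: well-typed at R -> P
across the five disciplines: ordered ✗, linear ✗, affine ✗, relevant ✓, unrestricted ✓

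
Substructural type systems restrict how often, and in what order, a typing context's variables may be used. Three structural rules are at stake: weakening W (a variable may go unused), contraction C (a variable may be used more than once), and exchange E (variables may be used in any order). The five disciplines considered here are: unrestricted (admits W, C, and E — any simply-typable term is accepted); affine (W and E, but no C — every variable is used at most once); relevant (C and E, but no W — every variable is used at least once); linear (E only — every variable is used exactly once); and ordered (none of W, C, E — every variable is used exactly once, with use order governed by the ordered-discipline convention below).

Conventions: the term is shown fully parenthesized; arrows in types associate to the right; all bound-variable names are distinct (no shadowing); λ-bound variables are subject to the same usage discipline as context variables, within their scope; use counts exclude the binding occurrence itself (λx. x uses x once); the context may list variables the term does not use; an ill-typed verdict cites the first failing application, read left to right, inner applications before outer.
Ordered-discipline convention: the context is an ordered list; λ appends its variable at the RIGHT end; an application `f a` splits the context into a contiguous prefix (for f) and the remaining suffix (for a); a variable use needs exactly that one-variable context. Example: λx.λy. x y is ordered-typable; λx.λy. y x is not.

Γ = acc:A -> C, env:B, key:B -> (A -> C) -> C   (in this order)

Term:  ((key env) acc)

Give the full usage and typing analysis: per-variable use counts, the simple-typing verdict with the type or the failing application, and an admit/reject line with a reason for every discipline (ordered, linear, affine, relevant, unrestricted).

use counts: acc ×1; env ×1; key ×1
use order (left to right): key, env, acc
typing: the term checks, with type C
ordered: ✗ — needs exchange: uses follow key, env, acc
linear: ✓ — acc, env, key: one use apiece
affine: ✓ — none of acc, env, key used more than once
relevant: ✓ — acc, env, key: all used, weakening unneeded
unrestricted: ✓ — type-checks (C) and nothing is barred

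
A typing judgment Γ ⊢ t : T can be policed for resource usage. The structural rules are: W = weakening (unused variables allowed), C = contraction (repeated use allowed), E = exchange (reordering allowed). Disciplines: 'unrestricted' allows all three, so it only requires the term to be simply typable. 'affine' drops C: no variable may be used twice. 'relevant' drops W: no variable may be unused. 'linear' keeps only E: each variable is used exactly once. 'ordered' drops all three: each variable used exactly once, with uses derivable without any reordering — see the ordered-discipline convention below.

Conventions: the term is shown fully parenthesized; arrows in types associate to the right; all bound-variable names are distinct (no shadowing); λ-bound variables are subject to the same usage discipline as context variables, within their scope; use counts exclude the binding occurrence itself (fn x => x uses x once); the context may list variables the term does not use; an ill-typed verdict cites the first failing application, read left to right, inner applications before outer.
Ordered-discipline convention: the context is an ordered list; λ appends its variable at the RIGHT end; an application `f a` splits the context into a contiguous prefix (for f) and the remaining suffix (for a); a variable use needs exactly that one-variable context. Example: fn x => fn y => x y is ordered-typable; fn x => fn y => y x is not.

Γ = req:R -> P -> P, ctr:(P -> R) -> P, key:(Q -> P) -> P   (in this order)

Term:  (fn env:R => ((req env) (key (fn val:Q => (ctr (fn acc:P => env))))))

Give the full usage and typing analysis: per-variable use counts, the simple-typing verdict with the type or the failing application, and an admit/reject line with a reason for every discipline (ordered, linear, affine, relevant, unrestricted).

counts: req=1; ctr=1; key=1; env (λ-bound)=2; val (λ-bound)=0; acc (λ-bound)=0
uses in reading order: req, env, key, ctr, env
typing: ✓ — R -> P
ordered: ✗ — repeated use of env ×2; needs weakening: val, acc unused
linear: ✗ — repeated use of env ×2; needs weakening: val, acc unused
affine: ✗ — repeated use of env ×2
relevant: ✗ — needs weakening: val, acc unused
unrestricted: ✓ — well-typed at R -> P; no restrictions here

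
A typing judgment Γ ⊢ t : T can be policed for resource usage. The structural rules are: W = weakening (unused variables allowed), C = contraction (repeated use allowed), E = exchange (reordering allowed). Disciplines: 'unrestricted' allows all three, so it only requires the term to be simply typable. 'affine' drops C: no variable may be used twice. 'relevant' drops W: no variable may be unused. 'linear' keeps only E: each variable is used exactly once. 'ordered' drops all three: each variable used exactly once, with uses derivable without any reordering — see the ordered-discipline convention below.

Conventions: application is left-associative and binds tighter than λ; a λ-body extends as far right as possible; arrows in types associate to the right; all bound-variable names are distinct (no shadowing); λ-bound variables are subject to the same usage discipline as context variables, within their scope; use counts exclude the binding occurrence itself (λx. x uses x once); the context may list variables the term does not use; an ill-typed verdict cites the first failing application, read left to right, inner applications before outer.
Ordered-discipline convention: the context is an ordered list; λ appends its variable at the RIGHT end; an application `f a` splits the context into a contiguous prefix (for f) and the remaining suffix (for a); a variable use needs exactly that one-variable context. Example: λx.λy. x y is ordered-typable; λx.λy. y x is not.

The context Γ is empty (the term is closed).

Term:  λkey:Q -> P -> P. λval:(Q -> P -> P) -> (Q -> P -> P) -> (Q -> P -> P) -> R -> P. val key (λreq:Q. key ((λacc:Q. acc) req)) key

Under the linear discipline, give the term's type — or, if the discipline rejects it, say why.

not well-typed under linear — needs contraction — key ×3
usage: key (bound): 3; val (bound): 1; req (bound): 1; acc (bound): 1
left-to-right use order: val, key, key, acc, req, key
typing: the term checks, with type (Q -> P -> P) -> ((Q -> P -> P) -> (Q -> P -> P) -> (Q -> P -> P) -> R -> P) -> R -> P
across the five disciplines: ordered ✗, linear ✗, affine ✗, relevant ✓, unrestricted ✓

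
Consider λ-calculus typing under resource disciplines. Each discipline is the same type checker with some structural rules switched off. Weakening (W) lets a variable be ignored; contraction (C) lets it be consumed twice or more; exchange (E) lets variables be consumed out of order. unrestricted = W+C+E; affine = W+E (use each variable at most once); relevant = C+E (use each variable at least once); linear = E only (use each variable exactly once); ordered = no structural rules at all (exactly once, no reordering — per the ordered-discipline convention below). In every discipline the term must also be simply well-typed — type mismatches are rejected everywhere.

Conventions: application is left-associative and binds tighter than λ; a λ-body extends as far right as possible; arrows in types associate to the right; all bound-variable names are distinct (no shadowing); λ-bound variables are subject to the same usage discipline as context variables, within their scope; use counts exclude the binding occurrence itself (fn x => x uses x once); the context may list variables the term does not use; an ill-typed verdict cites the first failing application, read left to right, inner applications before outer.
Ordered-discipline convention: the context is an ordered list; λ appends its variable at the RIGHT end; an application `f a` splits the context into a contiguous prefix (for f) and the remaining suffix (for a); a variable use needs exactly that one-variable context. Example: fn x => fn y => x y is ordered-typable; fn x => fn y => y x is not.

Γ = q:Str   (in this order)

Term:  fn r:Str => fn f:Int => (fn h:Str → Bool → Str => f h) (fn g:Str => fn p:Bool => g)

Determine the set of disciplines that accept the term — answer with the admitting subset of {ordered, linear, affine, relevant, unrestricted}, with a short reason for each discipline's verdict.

accepted by: none
use counts: q ×0, r (λ-bound) ×0, f (λ-bound) ×1, h (λ-bound) ×1, g (λ-bound) ×1, p (λ-bound) ×0
use order (left to right): f, h, g
typing: ill-typed: can't apply a value of type Int
ordered ✗ (the type mismatch rejects it)
linear ✗ (not simply typable)
affine ✗ (fails simple typing)
relevant ✗ (a type mismatch blocks all five)
unrestricted ✗ (the type mismatch rejects it)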